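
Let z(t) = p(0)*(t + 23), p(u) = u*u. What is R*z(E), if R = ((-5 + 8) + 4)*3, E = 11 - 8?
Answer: 0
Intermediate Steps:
p(u) = u**2
E = 3
z(t) = 0 (z(t) = 0**2*(t + 23) = 0*(23 + t) = 0)
R = 21 (R = (3 + 4)*3 = 7*3 = 21)
R*z(E) = 21*0 = 0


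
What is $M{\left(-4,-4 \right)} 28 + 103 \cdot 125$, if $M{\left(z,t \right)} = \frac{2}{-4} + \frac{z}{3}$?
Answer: $\frac{38471}{3} \approx 12824.0$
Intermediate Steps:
$M{\left(z,t \right)} = - \frac{1}{2} + \frac{z}{3}$ ($M{\left(z,t \right)} = 2 \left(- \frac{1}{4}\right) + z \frac{1}{3} = - \frac{1}{2} + \frac{z}{3}$)
$M{\left(-4,-4 \right)} 28 + 103 \cdot 125 = \left(- \frac{1}{2} + \frac{1}{3} \left(-4\right)\right) 28 + 103 \cdot 125 = \left(- \frac{1}{2} - \frac{4}{3}\right) 28 + 12875 = \left(- \frac{11}{6}\right) 28 + 12875 = - \frac{154}{3} + 12875 = \frac{38471}{3}$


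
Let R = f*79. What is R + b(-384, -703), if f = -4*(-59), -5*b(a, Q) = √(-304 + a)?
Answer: 18644 - 4*I*√43/5 ≈ 18644.0 - 5.2459*I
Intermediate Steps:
b(a, Q) = -√(-304 + a)/5
f = 236
R = 18644 (R = 236*79 = 18644)
R + b(-384, -703) = 18644 - √(-304 - 384)/5 = 18644 - 4*I*√43/5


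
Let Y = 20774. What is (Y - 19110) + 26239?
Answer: 27903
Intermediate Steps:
(Y - 19110) + 26239 = (20774 - 19110) + 26239 = 1664 + 26239 = 27903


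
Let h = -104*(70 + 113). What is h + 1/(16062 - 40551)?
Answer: -466074649/24489 ≈ -19032.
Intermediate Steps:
h = -19032 (h = -104*183 = -19032)
h + 1/(16062 - 40551) = -19032 + 1/(16062 - 40551) = -19032 + 1/(-24489) = -19032 - 1/24489 = -466074649/24489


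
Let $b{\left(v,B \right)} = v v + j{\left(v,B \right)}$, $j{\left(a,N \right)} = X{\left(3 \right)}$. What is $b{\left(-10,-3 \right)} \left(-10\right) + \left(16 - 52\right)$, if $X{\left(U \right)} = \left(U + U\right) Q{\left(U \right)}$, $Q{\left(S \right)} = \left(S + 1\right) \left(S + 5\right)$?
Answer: $-2956$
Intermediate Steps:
$Q{\left(S \right)} = \left(1 + S\right) \left(5 + S\right)$
$X{\left(U \right)} = 2 U \left(5 + U^{2} + 6 U\right)$ ($X{\left(U \right)} = \left(U + U\right) \left(5 + U^{2} + 6 U\right) = 2 U \left(5 + U^{2} + 6 U\right)$)
$j{\left(a,N \right)} = 192$ ($j{\left(a,N \right)} = 2 \cdot 3 \left(5 + 3^{2} + 6 \cdot 3\right) = 2 \cdot 3 \left(5 + 9 + 18\right) = 2 \cdot 3 \cdot 32 = 192$)
$b{\left(v,B \right)} = 192 + v^{2}$ ($b{\left(v,B \right)} = v v + 192 = v^{2} + 192 = 192 + v^{2}$)
$b{\left(-10,-3 \right)} \left(-10\right) + \left(16 - 52\right) = \left(192 + \left(-10\right)^{2}\right) \left(-10\right) + \left(16 - 52\right) = \left(192 + 100\right) \left(-10\right) + \left(16 - 52\right) = 292 \left(-10\right) - 36 = -2920 - 36 = -2956$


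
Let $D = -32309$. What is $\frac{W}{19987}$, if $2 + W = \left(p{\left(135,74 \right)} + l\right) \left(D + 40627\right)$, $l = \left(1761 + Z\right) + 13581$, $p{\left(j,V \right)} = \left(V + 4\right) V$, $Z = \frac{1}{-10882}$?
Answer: $\frac{86871129281}{9886297} \approx 8787.0$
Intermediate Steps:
$Z = - \frac{1}{10882} \approx -9.1895 \cdot 10^{-5}$
$p{\left(j,V \right)} = V \left(4 + V\right)$ ($p{\left(j,V \right)} = \left(4 + V\right) V = V \left(4 + V\right)$)
$l = \frac{166951643}{10882}$ ($l = \left(1761 - \frac{1}{10882}\right) + 13581 = \frac{19163201}{10882} + 13581 = \frac{166951643}{10882} \approx 15342.0$)
$W = \frac{955582422091}{5441}$ ($W = -2 + \left(74 \left(4 + 74\right) + \frac{166951643}{10882}\right) \left(-32309 + 40627\right) = -2 + \left(74 \cdot 78 + \frac{166951643}{10882}\right) 8318 = -2 + \left(5772 + \frac{166951643}{10882}\right) 8318 = -2 + \frac{229762547}{10882} \cdot 8318 = -2 + \frac{955582432973}{5441} = \frac{955582422091}{5441} \approx 1.7563 \cdot 10^{8}$)
$\frac{W}{19987} = \frac{955582422091}{5441 \cdot 19987} = \frac{955582422091}{5441} \cdot \frac{1}{19987} = \frac{86871129281}{9886297}$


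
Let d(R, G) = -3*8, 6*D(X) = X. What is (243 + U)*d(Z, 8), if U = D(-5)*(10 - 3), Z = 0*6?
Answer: -5692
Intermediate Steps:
Z = 0
D(X) = X/6
U = -35/6 (U = ((⅙)*(-5))*(10 - 3) = -⅚*7 = -35/6 ≈ -5.8333)
d(R, G) = -24
(243 + U)*d(Z, 8) = (243 - 35/6)*(-24) = (1423/6)*(-24) = -5692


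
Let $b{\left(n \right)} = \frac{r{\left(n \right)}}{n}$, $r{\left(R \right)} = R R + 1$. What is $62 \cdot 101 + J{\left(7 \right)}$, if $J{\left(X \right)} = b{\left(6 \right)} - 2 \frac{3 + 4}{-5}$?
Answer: $\frac{188129}{30} \approx 6271.0$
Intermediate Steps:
$r{\left(R \right)} = 1 + R^{2}$ ($r{\left(R \right)} = R^{2} + 1 = 1 + R^{2}$)
$b{\left(n \right)} = \frac{1 + n^{2}}{n}$
$J{\left(X \right)} = \frac{269}{30}$ ($J{\left(X \right)} = \left(6 + \frac{1}{6}\right) - 2 \frac{3 + 4}{-5} = \left(6 + \frac{1}{6}\right) - 2 \cdot 7 \left(- \frac{1}{5}\right) = \frac{37}{6} - - \frac{14}{5} = \frac{37}{6} + \frac{14}{5} = \frac{269}{30}$)
$62 \cdot 101 + J{\left(7 \right)} = 62 \cdot 101 + \frac{269}{30} = 6262 + \frac{269}{30} = \frac{188129}{30}$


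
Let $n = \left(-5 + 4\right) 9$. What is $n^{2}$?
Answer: $81$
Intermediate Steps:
$n = -9$ ($n = \left(-1\right) 9 = -9$)
$n^{2} = \left(-9\right)^{2} = 81$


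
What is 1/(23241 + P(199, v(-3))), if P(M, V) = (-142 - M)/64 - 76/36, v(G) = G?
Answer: 576/13382531 ≈ 4.3041e-5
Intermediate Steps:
P(M, V) = -1247/288 - M/64 (P(M, V) = (-142 - M)*(1/64) - 76*1/36 = (-71/32 - M/64) - 19/9 = -1247/288 - M/64)
1/(23241 + P(199, v(-3))) = 1/(23241 + (-1247/288 - 1/64*199)) = 1/(23241 + (-1247/288 - 199/64)) = 1/(23241 - 4285/576) = 1/(13382531/576) = 576/13382531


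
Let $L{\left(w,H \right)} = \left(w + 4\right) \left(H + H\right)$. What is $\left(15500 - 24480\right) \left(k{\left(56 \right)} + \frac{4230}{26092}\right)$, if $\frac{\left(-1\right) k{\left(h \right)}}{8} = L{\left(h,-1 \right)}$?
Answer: $- \frac{56242974750}{6523} \approx -8.6223 \cdot 10^{6}$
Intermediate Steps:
$L{\left(w,H \right)} = 2 H \left(4 + w\right)$ ($L{\left(w,H \right)} = \left(4 + w\right) 2 H = 2 H \left(4 + w\right)$)
$k{\left(h \right)} = 64 + 16 h$ ($k{\left(h \right)} = - 8 \cdot 2 \left(-1\right) \left(4 + h\right) = - 8 \left(-8 - 2 h\right) = 64 + 16 h$)
$\left(15500 - 24480\right) \left(k{\left(56 \right)} + \frac{4230}{26092}\right) = \left(15500 - 24480\right) \left(\left(64 + 16 \cdot 56\right) + \frac{4230}{26092}\right) = - 8980 \left(\left(64 + 896\right) + 4230 \cdot \frac{1}{26092}\right) = - 8980 \left(960 + \frac{2115}{13046}\right) = \left(-8980\right) \frac{12526275}{13046} = - \frac{56242974750}{6523}$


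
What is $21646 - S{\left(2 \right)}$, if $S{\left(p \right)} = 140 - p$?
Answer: $21508$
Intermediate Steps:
$21646 - S{\left(2 \right)} = 21646 - \left(140 - 2\right) = 21646 - 138 = 21508$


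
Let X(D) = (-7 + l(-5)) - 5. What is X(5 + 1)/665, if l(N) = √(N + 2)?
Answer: -12/665 + I*√3/665 ≈ -0.018045 + 0.0026046*I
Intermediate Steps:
l(N) = √(2 + N)
X(D) = -12 + I*√3 (X(D) = (-7 + √(2 - 5)) - 5 = (-7 + √(-3)) - 5 = (-7 + I*√3) - 5 = -12 + I*√3)
X(5 + 1)/665 = (-12 + I*√3)/665 = (-12 + I*√3)*(1/665) = -12/665 + I*√3/665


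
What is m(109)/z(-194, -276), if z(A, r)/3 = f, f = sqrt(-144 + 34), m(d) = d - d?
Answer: 0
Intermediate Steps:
m(d) = 0
f = I*sqrt(110) (f = sqrt(-110) = I*sqrt(110) ≈ 10.488*I)
z(A, r) = 3*I*sqrt(110) (z(A, r) = 3*(I*sqrt(110)) = 3*I*sqrt(110))
m(109)/z(-194, -276) = 0/((3*I*sqrt(110))) = 0*(-I*sqrt(110)/330) = 0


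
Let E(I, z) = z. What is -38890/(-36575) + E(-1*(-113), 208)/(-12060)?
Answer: 4614058/4410945 ≈ 1.0460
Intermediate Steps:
-38890/(-36575) + E(-1*(-113), 208)/(-12060) = -38890/(-36575) + 208/(-12060) = -38890*(-1/36575) + 208*(-1/12060) = 7778/7315 - 52/3015 = 4614058/4410945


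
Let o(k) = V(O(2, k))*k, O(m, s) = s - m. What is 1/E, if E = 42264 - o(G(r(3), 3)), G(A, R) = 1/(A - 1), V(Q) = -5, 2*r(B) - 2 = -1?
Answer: 1/42254 ≈ 2.3666e-5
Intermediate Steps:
r(B) = ½ (r(B) = 1 + (½)*(-1) = 1 - ½ = ½)
G(A, R) = 1/(-1 + A)
o(k) = -5*k
E = 42254 (E = 42264 - (-5)/(-1 + ½) = 42264 - (-5)/(-½) = 42264 - (-5)*(-2) = 42264 - 1*10 = 42264 - 10 = 42254)
1/E = 1/42254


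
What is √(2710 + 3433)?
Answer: √6143 ≈ 78.377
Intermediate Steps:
√(2710 + 3433) = √6143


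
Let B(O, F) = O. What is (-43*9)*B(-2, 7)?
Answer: 774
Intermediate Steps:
(-43*9)*B(-2, 7) = -43*9*(-2) = -387*(-2) = 774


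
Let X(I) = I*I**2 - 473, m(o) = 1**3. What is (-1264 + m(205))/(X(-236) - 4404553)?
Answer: 1263/17549282 ≈ 7.1969e-5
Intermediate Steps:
m(o) = 1
X(I) = -473 + I**3 (X(I) = I**3 - 473 = -473 + I**3)
(-1264 + m(205))/(X(-236) - 4404553) = (-1264 + 1)/((-473 + (-236)**3) - 4404553) = -1263/((-473 - 13144256) - 4404553) = -1263/(-13144729 - 4404553) = -1263/(-17549282) = -1263*(-1/17549282) = 1263/17549282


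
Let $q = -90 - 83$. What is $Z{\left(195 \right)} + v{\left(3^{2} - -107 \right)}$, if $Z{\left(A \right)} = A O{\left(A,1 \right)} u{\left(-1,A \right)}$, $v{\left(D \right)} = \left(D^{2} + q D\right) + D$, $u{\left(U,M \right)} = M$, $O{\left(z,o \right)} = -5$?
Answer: $-196621$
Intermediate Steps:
$q = -173$
$v{\left(D \right)} = D^{2} - 172 D$ ($v{\left(D \right)} = \left(D^{2} - 173 D\right) + D = D^{2} - 172 D$)
$Z{\left(A \right)} = - 5 A^{2}$ ($Z{\left(A \right)} = A \left(-5\right) A = - 5 A A = - 5 A^{2}$)
$Z{\left(195 \right)} + v{\left(3^{2} - -107 \right)} = - 5 \cdot 195^{2} + \left(3^{2} - -107\right) \left(-172 + \left(3^{2} - -107\right)\right) = \left(-5\right) 38025 + \left(9 + 107\right) \left(-172 + \left(9 + 107\right)\right) = -190125 + 116 \left(-172 + 116\right) = -190125 + 116 \left(-56\right) = -190125 - 6496 = -196621$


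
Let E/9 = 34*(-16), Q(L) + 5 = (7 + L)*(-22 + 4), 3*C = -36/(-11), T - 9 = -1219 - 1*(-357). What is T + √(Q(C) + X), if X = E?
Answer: -853 + I*√610643/11 ≈ -853.0 + 71.04*I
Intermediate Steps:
T = -853 (T = 9 + (-1219 - 1*(-357)) = 9 + (-1219 + 357) = 9 - 862 = -853)
C = 12/11 (C = (-36/(-11))/3 = (-36*(-1/11))/3 = (⅓)*(36/11) = 12/11 ≈ 1.0909)
Q(L) = -131 - 18*L (Q(L) = -5 + (7 + L)*(-22 + 4) = -5 + (7 + L)*(-18) = -5 + (-126 - 18*L) = -131 - 18*L)
E = -4896 (E = 9*(34*(-16)) = 9*(-544) = -4896)
X = -4896
T + √(Q(C) + X) = -853 + √((-131 - 18*12/11) - 4896) = -853 + √((-131 - 216/11) - 4896) = -853 + √(-1657/11 - 4896) = -853 + √(-55513/11) = -853 + I*√610643/11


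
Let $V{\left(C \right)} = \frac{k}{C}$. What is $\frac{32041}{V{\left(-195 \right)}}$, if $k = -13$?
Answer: $480615$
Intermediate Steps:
$V{\left(C \right)} = - \frac{13}{C}$
$\frac{32041}{V{\left(-195 \right)}} = \frac{32041}{\left(-13\right) \frac{1}{-195}} = \frac{32041}{\left(-13\right) \left(- \frac{1}{195}\right)} = 32041 \frac{1}{\frac{1}{15}} = 32041 \cdot 15 = 480615$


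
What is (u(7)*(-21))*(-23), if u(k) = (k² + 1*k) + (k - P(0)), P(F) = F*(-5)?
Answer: 30429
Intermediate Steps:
P(F) = -5*F
u(k) = k² + 2*k (u(k) = (k² + 1*k) + (k - (-5)*0) = (k² + k) + (k - 1*0) = (k + k²) + (k + 0) = (k + k²) + k = k² + 2*k)
(u(7)*(-21))*(-23) = ((7*(2 + 7))*(-21))*(-23) = ((7*9)*(-21))*(-23) = (63*(-21))*(-23) = -1323*(-23) = 30429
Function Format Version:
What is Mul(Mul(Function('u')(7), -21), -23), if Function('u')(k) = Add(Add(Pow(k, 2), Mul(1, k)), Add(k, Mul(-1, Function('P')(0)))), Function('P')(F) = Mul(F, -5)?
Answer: 30429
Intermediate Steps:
Function('P')(F) = Mul(-5, F)
Function('u')(k) = Add(Pow(k, 2), Mul(2, k)) (Function('u')(k) = Add(Add(Pow(k, 2), Mul(1, k)), Add(k, Mul(-1, Mul(-5, 0)))) = Add(Add(Pow(k, 2), k), Add(k, Mul(-1, 0))) = Add(Add(k, Pow(k, 2)), Add(k, 0)) = Add(Add(k, Pow(k, 2)), k) = Add(Pow(k, 2), Mul(2, k)))
Mul(Mul(Function('u')(7), -21), -23) = Mul(Mul(Mul(7, Add(2, 7)), -21), -23) = Mul(Mul(Mul(7, 9), -21), -23) = Mul(Mul(63, -21), -23) = Mul(-1323, -23) = 30429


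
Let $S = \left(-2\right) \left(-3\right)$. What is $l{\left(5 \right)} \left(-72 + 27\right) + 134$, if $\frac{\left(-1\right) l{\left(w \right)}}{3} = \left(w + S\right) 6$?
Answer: $9044$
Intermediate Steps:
$S = 6$
$l{\left(w \right)} = -108 - 18 w$ ($l{\left(w \right)} = - 3 \left(w + 6\right) 6 = - 3 \left(6 + w\right) 6 = - 3 \left(36 + 6 w\right) = -108 - 18 w$)
$l{\left(5 \right)} \left(-72 + 27\right) + 134 = \left(-108 - 90\right) \left(-72 + 27\right) + 134 = \left(-108 - 90\right) \left(-45\right) + 134 = \left(-198\right) \left(-45\right) + 134 = 8910 + 134 = 9044$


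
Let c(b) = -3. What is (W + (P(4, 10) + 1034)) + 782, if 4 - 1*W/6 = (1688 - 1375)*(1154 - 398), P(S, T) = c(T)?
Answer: -1417931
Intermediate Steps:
P(S, T) = -3
W = -1419744 (W = 24 - 6*(1688 - 1375)*(1154 - 398) = 24 - 1878*756 = 24 - 6*236628 = 24 - 1419768 = -1419744)
(W + (P(4, 10) + 1034)) + 782 = (-1419744 + (-3 + 1034)) + 782 = (-1419744 + 1031) + 782 = -1418713 + 782 = -1417931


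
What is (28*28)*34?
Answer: 26656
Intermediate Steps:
(28*28)*34 = 784*34 = 26656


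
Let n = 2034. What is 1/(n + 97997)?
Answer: 1/100031 ≈ 9.9969e-6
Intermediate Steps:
1/(n + 97997) = 1/(2034 + 97997) = 1/100031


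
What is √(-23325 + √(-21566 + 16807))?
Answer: √(-23325 + I*√4759) ≈ 0.226 + 152.73*I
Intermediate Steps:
√(-23325 + √(-21566 + 16807)) = √(-23325 + √(-4759)) = √(-23325 + I*√4759)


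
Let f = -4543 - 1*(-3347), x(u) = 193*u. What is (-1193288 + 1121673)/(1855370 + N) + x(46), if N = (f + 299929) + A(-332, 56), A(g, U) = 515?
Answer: 19128626989/2154618 ≈ 8878.0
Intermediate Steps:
f = -1196 (f = -4543 + 3347 = -1196)
N = 299248 (N = (-1196 + 299929) + 515 = 298733 + 515 = 299248)
(-1193288 + 1121673)/(1855370 + N) + x(46) = (-1193288 + 1121673)/(1855370 + 299248) + 193*46 = -71615/2154618 + 8878 = 19128626989/2154618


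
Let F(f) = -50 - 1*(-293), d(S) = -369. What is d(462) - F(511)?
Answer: -612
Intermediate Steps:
F(f) = 243 (F(f) = -50 + 293 = 243)
d(462) - F(511) = -369 - 1*243 = -369 - 243 = -612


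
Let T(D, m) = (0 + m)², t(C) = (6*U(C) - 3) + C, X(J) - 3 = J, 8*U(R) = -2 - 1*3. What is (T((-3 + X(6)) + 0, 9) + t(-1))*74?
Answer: 10841/2 ≈ 5420.5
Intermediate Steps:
U(R) = -5/8 (U(R) = (-2 - 1*3)/8 = (-2 - 3)/8 = (⅛)*(-5) = -5/8)
X(J) = 3 + J
t(C) = -27/4 + C (t(C) = (6*(-5/8) - 3) + C = (-15/4 - 3) + C = -27/4 + C)
T(D, m) = m²
(T((-3 + X(6)) + 0, 9) + t(-1))*74 = (9² + (-27/4 - 1))*74 = (81 - 31/4)*74 = (293/4)*74 = 10841/2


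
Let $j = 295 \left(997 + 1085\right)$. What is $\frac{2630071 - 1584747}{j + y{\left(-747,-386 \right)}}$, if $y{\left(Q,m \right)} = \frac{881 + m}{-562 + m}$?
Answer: $\frac{330322384}{194083875} \approx 1.702$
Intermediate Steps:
$j = 614190$ ($j = 295 \cdot 2082 = 614190$)
$y{\left(Q,m \right)} = \frac{881 + m}{-562 + m}$
$\frac{2630071 - 1584747}{j + y{\left(-747,-386 \right)}} = \frac{2630071 - 1584747}{614190 + \frac{881 - 386}{-562 - 386}} = \frac{1045324}{614190 + \frac{1}{-948} \cdot 495} = \frac{1045324}{614190 - \frac{165}{316}} = \frac{1045324}{\frac{194083875}{316}} = 1045324 \cdot \frac{316}{194083875} = \frac{330322384}{194083875}$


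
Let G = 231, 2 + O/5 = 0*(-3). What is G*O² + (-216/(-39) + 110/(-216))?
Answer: 32439461/1404 ≈ 23105.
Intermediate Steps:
O = -10 (O = -10 + 5*(0*(-3)) = -10 + 5*0 = -10 + 0 = -10)
G*O² + (-216/(-39) + 110/(-216)) = 231*(-10)² + (-216/(-39) + 110/(-216)) = 231*100 + (-216*(-1/39) + 110*(-1/216)) = 23100 + (72/13 - 55/108) = 23100 + 7061/1404 = 32439461/1404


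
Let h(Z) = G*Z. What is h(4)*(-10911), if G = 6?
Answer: -261864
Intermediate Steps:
h(Z) = 6*Z
h(4)*(-10911) = (6*4)*(-10911) = 24*(-10911) = -261864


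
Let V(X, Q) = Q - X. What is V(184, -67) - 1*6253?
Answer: -6504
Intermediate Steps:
V(184, -67) - 1*6253 = (-67 - 1*184) - 1*6253 = (-67 - 184) - 6253 = -251 - 6253 = -6504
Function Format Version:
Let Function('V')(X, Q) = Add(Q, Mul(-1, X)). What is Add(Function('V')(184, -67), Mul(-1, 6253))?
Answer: -6504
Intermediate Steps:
Add(Function('V')(184, -67), Mul(-1, 6253)) = Add(Add(-67, Mul(-1, 184)), Mul(-1, 6253)) = Add(Add(-67, -184), -6253) = Add(-251, -6253) = -6504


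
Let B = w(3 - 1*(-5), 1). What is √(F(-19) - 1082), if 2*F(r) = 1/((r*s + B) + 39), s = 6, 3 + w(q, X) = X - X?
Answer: I*√6582927/78 ≈ 32.894*I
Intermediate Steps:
w(q, X) = -3 (w(q, X) = -3 + (X - X) = -3 + 0 = -3)
B = -3
F(r) = 1/(2*(36 + 6*r)) (F(r) = 1/(2*((r*6 - 3) + 39)) = 1/(2*((6*r - 3) + 39)) = 1/(2*((-3 + 6*r) + 39)) = 1/(2*(36 + 6*r)))
√(F(-19) - 1082) = √(1/(12*(6 - 19)) - 1082) = √((1/12)/(-13) - 1082) = √((1/12)*(-1/13) - 1082) = √(-1/156 - 1082) = √(-168793/156) = I*√6582927/78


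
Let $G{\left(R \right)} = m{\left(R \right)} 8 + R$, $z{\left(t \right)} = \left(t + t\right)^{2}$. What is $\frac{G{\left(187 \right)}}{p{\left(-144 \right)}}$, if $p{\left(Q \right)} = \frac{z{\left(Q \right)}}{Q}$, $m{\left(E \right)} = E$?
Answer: $- \frac{187}{64} \approx -2.9219$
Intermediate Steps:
$z{\left(t \right)} = 4 t^{2}$ ($z{\left(t \right)} = \left(2 t\right)^{2} = 4 t^{2}$)
$p{\left(Q \right)} = 4 Q$ ($p{\left(Q \right)} = \frac{4 Q^{2}}{Q} = 4 Q$)
$G{\left(R \right)} = 9 R$ ($G{\left(R \right)} = R 8 + R = 8 R + R = 9 R$)
$\frac{G{\left(187 \right)}}{p{\left(-144 \right)}} = \frac{9 \cdot 187}{4 \left(-144\right)} = \frac{1683}{-576} = 1683 \left(- \frac{1}{576}\right) = - \frac{187}{64}$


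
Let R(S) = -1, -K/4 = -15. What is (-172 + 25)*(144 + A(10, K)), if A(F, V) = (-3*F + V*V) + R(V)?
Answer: -545811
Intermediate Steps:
K = 60 (K = -4*(-15) = 60)
A(F, V) = -1 + V² - 3*F (A(F, V) = (-3*F + V*V) - 1 = (-3*F + V²) - 1 = (V² - 3*F) - 1 = -1 + V² - 3*F)
(-172 + 25)*(144 + A(10, K)) = (-172 + 25)*(144 + (-1 + 60² - 3*10)) = -147*(144 + (-1 + 3600 - 30)) = -147*(144 + 3569) = -147*3713 = -545811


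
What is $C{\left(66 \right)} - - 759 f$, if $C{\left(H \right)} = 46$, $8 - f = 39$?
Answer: $-23483$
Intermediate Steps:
$f = -31$ ($f = 8 - 39 = -31$)
$C{\left(66 \right)} - - 759 f = 46 - \left(-759\right) \left(-31\right) = 46 - 23529 = -23483$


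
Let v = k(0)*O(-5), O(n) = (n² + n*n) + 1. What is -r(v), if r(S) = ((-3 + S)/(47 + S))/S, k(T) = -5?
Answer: 43/8840 ≈ 0.0048643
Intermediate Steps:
O(n) = 1 + 2*n² (O(n) = (n² + n²) + 1 = 2*n² + 1 = 1 + 2*n²)
v = -255 (v = -5*(1 + 2*(-5)²) = -5*(1 + 2*25) = -5*(1 + 50) = -5*51 = -255)
r(S) = (-3 + S)/(S*(47 + S)) (r(S) = ((-3 + S)/(47 + S))/S = (-3 + S)/(S*(47 + S)))
-r(v) = -(-3 - 255)/((-255)*(47 - 255)) = -(-1)*(-258)/(255*(-208)) = -(-1)*(-1)*(-258)/(255*208) = -1*(-43/8840) = 43/8840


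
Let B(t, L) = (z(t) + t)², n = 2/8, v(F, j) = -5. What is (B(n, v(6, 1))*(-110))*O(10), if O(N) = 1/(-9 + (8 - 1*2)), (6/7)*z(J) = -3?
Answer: 9295/24 ≈ 387.29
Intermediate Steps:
z(J) = -7/2 (z(J) = (7/6)*(-3) = -7/2)
O(N) = -⅓ (O(N) = 1/(-9 + (8 - 2)) = 1/(-9 + 6) = 1/(-3) = -⅓)
n = ¼ (n = 2*(⅛) = ¼ ≈ 0.25000)
B(t, L) = (-7/2 + t)²
(B(n, v(6, 1))*(-110))*O(10) = (((-7 + 2*(¼))²/4)*(-110))*(-⅓) = (((-7 + ½)²/4)*(-110))*(-⅓) = (((-13/2)²/4)*(-110))*(-⅓) = (((¼)*(169/4))*(-110))*(-⅓) = ((169/16)*(-110))*(-⅓) = -9295/8*(-⅓) = 9295/24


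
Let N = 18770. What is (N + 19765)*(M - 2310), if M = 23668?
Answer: 823030530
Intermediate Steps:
(N + 19765)*(M - 2310) = (18770 + 19765)*(23668 - 2310) = 38535*21358 = 823030530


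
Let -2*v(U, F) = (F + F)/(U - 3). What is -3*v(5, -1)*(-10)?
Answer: 15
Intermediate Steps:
v(U, F) = -F/(-3 + U) (v(U, F) = -(F + F)/(2*(U - 3)) = -2*F/(2*(-3 + U)) = -F/(-3 + U))
-3*v(5, -1)*(-10) = -(-3)*(-1)/(-3 + 5)*(-10) = -(-3)*(-1)/2*(-10) = -3*½*(-10) = -3/2*(-10) = 15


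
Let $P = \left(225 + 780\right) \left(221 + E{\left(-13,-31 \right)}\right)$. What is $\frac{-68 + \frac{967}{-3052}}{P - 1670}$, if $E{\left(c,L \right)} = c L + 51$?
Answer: $- \frac{208503}{2065303660} \approx -0.00010096$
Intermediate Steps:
$E{\left(c,L \right)} = 51 + L c$ ($E{\left(c,L \right)} = L c + 51 = 51 + L c$)
$P = 678375$ ($P = \left(225 + 780\right) \left(221 + \left(51 - -403\right)\right) = 1005 \left(221 + \left(51 + 403\right)\right) = 1005 \left(221 + 454\right) = 1005 \cdot 675 = 678375$)
$\frac{-68 + \frac{967}{-3052}}{P - 1670} = \frac{-68 + \frac{967}{-3052}}{678375 - 1670} = \frac{-68 + 967 \left(- \frac{1}{3052}\right)}{676705} = \left(-68 - \frac{967}{3052}\right) \frac{1}{676705} = \left(- \frac{208503}{3052}\right) \frac{1}{676705} = - \frac{208503}{2065303660}$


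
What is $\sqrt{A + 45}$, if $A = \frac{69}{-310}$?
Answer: $\frac{\sqrt{4303110}}{310} \approx 6.6916$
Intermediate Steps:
$A = - \frac{69}{310}$ ($A = 69 \left(- \frac{1}{310}\right) = - \frac{69}{310} \approx -0.22258$)
$\sqrt{A + 45} = \sqrt{- \frac{69}{310} + 45} = \sqrt{\frac{13881}{310}} = \frac{\sqrt{4303110}}{310}$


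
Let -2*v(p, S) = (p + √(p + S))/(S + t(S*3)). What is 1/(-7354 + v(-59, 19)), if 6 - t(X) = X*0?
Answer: -18382050/135159904921 + 100*I*√10/135159904921 ≈ -0.000136 + 2.3397e-9*I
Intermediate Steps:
t(X) = 6 (t(X) = 6 - X*0 = 6 - 1*0 = 6 + 0 = 6)
v(p, S) = -(p + √(S + p))/(2*(6 + S)) (v(p, S) = -(p + √(p + S))/(2*(S + 6)) = -(p + √(S + p))/(2*(6 + S)))
1/(-7354 + v(-59, 19)) = 1/(-7354 + (-1*(-59) - √(19 - 59))/(2*(6 + 19))) = 1/(-7354 + (½)*(59 - √(-40))/25) = 1/(-7354 + (½)*(1/25)*(59 - 2*I*√10)) = 1/(-7354 + (59/50 - I*√10/25)) = 1/(-367641/50 - I*√10/25)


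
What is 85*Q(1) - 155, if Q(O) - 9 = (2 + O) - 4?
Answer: 525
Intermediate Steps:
Q(O) = 7 + O (Q(O) = 9 + ((2 + O) - 4) = 9 + (-2 + O) = 7 + O)
85*Q(1) - 155 = 85*(7 + 1) - 155 = 85*8 - 155 = 680 - 155 = 525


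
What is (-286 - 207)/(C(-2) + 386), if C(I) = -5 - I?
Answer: -493/383 ≈ -1.2872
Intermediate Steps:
(-286 - 207)/(C(-2) + 386) = (-286 - 207)/((-5 - 1*(-2)) + 386) = -493/((-5 + 2) + 386) = -493/(-3 + 386) = -493/383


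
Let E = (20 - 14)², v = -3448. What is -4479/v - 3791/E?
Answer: -3227531/31032 ≈ -104.01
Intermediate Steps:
E = 36 (E = 6² = 36)
-4479/v - 3791/E = -4479/(-3448) - 3791/36 = -4479*(-1/3448) - 3791*1/36 = 4479/3448 - 3791/36 = -3227531/31032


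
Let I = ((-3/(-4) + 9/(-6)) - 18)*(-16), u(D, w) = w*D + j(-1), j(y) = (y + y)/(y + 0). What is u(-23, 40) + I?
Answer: -618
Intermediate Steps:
j(y) = 2 (j(y) = (2*y)/y = 2)
u(D, w) = 2 + D*w (u(D, w) = w*D + 2 = D*w + 2 = 2 + D*w)
I = 300 (I = ((-3*(-1/4) + 9*(-1/6)) - 18)*(-16) = ((3/4 - 3/2) - 18)*(-16) = (-3/4 - 18)*(-16) = -75/4*(-16) = 300)
u(-23, 40) + I = (2 - 23*40) + 300 = (2 - 920) + 300 = -918 + 300 = -618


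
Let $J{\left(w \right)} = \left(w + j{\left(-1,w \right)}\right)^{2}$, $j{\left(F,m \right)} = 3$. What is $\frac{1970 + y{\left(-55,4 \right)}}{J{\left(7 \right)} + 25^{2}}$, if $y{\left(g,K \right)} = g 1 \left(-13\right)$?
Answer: $\frac{537}{145} \approx 3.7034$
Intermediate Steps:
$y{\left(g,K \right)} = - 13 g$ ($y{\left(g,K \right)} = g \left(-13\right) = - 13 g$)
$J{\left(w \right)} = \left(3 + w\right)^{2}$ ($J{\left(w \right)} = \left(w + 3\right)^{2} = \left(3 + w\right)^{2}$)
$\frac{1970 + y{\left(-55,4 \right)}}{J{\left(7 \right)} + 25^{2}} = \frac{1970 - -715}{\left(3 + 7\right)^{2} + 25^{2}} = \frac{1970 + 715}{10^{2} + 625} = \frac{2685}{100 + 625} = \frac{2685}{725} = 2685 \cdot \frac{1}{725} = \frac{537}{145}$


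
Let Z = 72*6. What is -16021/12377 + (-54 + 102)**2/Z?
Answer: 149969/37131 ≈ 4.0389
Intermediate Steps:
Z = 432
-16021/12377 + (-54 + 102)**2/Z = -16021/12377 + (-54 + 102)**2/432 = -16021*1/12377 + 48**2*(1/432) = -16021/12377 + 2304*(1/432) = -16021/12377 + 16/3 = 149969/37131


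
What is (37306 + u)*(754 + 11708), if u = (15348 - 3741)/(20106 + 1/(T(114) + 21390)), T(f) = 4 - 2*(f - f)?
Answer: 199981961563632576/430147765 ≈ 4.6491e+8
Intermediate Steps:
T(f) = 4 (T(f) = 4 - 2*0 = 4 + 0 = 4)
u = 248320158/430147765 (u = (15348 - 3741)/(20106 + 1/(4 + 21390)) = 11607/(20106 + 1/21394) = 11607/(430147765/21394) = 11607*(21394/430147765) = 248320158/430147765 ≈ 0.57729)
(37306 + u)*(754 + 11708) = (37306 + 248320158/430147765)*(754 + 11708) = (16047340841248/430147765)*12462 = 199981961563632576/430147765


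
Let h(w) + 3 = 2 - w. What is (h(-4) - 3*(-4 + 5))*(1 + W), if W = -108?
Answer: 0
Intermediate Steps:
h(w) = -1 - w (h(w) = -3 + (2 - w) = -1 - w)
(h(-4) - 3*(-4 + 5))*(1 + W) = ((-1 - 1*(-4)) - 3*(-4 + 5))*(1 - 108) = ((-1 + 4) - 3*1)*(-107) = (3 - 3)*(-107) = 0*(-107) = 0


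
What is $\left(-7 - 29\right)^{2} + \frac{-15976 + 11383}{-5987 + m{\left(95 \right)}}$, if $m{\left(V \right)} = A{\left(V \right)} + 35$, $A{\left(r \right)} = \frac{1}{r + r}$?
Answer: $\frac{1466491854}{1130879} \approx 1296.8$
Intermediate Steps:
$A{\left(r \right)} = \frac{1}{2 r}$
$m{\left(V \right)} = 35 + \frac{1}{2 V}$ ($m{\left(V \right)} = \frac{1}{2 V} + 35 = 35 + \frac{1}{2 V}$)
$\left(-7 - 29\right)^{2} + \frac{-15976 + 11383}{-5987 + m{\left(95 \right)}} = \left(-7 - 29\right)^{2} + \frac{-15976 + 11383}{-5987 + \left(35 + \frac{1}{2 \cdot 95}\right)} = \left(-36\right)^{2} - \frac{4593}{-5987 + \left(35 + \frac{1}{2} \cdot \frac{1}{95}\right)} = 1296 - \frac{4593}{-5987 + \left(35 + \frac{1}{190}\right)} = 1296 - \frac{4593}{-5987 + \frac{6651}{190}} = 1296 - \frac{4593}{- \frac{1130879}{190}} = 1296 - - \frac{872670}{1130879} = 1296 + \frac{872670}{1130879} = \frac{1466491854}{1130879}$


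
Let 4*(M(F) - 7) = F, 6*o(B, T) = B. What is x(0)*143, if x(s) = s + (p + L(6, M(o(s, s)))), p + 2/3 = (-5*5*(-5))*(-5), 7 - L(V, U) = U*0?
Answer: -265408/3 ≈ -88469.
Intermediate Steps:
o(B, T) = B/6
M(F) = 7 + F/4
L(V, U) = 7 (L(V, U) = 7 - U*0 = 7 - 1*0 = 7 + 0 = 7)
p = -1877/3 (p = -2/3 + (-5*5*(-5))*(-5) = -2/3 - 25*(-5)*(-5) = -2/3 + 125*(-5) = -2/3 - 625 = -1877/3 ≈ -625.67)
x(s) = -1856/3 + s (x(s) = s + (-1877/3 + 7) = s - 1856/3 = -1856/3 + s)
x(0)*143 = (-1856/3 + 0)*143 = -1856/3*143 = -265408/3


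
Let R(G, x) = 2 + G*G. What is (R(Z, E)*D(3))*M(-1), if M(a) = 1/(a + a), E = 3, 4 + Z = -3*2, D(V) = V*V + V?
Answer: -612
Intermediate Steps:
D(V) = V + V² (D(V) = V² + V = V + V²)
Z = -10 (Z = -4 - 3*2 = -4 - 6 = -10)
R(G, x) = 2 + G²
M(a) = 1/(2*a)
(R(Z, E)*D(3))*M(-1) = ((2 + (-10)²)*(3*(1 + 3)))*((½)/(-1)) = ((2 + 100)*(3*4))*((½)*(-1)) = (102*12)*(-½) = 1224*(-½) = -612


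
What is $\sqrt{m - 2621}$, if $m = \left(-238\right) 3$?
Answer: $i \sqrt{3335} \approx 57.749 i$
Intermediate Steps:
$m = -714$
$\sqrt{m - 2621} = \sqrt{-714 - 2621} = \sqrt{-3335} = i \sqrt{3335}$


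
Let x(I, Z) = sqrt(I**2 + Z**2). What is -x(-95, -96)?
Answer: -sqrt(18241) ≈ -135.06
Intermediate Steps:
-x(-95, -96) = -sqrt((-95)**2 + (-96)**2) = -sqrt(9025 + 9216) = -sqrt(18241)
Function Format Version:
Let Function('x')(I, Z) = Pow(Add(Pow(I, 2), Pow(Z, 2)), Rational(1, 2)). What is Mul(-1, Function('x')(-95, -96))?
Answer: Mul(-1, Pow(18241, Rational(1, 2))) ≈ -135.06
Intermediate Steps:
Mul(-1, Function('x')(-95, -96)) = Mul(-1, Pow(Add(Pow(-95, 2), Pow(-96, 2)), Rational(1, 2))) = Mul(-1, Pow(Add(9025, 9216), Rational(1, 2))) = Mul(-1, Pow(18241, Rational(1, 2)))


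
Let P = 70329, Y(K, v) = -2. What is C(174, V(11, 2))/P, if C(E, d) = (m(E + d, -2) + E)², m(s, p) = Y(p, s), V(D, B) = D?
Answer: 29584/70329 ≈ 0.42065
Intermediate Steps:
m(s, p) = -2
C(E, d) = (-2 + E)²
C(174, V(11, 2))/P = (-2 + 174)²/70329 = 172²*(1/70329) = 29584*(1/70329) = 29584/70329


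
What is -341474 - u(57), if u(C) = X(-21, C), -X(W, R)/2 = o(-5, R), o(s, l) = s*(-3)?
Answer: -341444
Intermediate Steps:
o(s, l) = -3*s
X(W, R) = -30 (X(W, R) = -(-6)*(-5) = -2*15 = -30)
u(C) = -30
-341474 - u(57) = -341474 - 1*(-30) = -341474 + 30 = -341444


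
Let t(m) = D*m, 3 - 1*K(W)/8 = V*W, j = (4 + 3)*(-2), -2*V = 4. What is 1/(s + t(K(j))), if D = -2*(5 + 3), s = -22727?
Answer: -1/19527 ≈ -5.1211e-5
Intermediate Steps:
V = -2 (V = -½*4 = -2)
j = -14 (j = 7*(-2) = -14)
K(W) = 24 + 16*W (K(W) = 24 - (-16)*W = 24 + 16*W)
D = -16 (D = -2*8 = -16)
t(m) = -16*m
1/(s + t(K(j))) = 1/(-22727 - 16*(24 + 16*(-14))) = 1/(-22727 - 16*(24 - 224)) = 1/(-22727 - 16*(-200)) = 1/(-22727 + 3200) = 1/(-19527) = -1/19527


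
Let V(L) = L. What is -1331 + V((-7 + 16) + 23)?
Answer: -1299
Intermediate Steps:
-1331 + V((-7 + 16) + 23) = -1331 + ((-7 + 16) + 23) = -1331 + (9 + 23) = -1331 + 32 = -1299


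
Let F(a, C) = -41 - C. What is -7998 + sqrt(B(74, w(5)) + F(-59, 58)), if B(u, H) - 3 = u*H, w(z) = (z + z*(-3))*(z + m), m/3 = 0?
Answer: -7998 + 2*I*sqrt(949) ≈ -7998.0 + 61.612*I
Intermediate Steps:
m = 0 (m = 3*0 = 0)
w(z) = -2*z**2 (w(z) = (z + z*(-3))*(z + 0) = (z - 3*z)*z = (-2*z)*z = -2*z**2)
B(u, H) = 3 + H*u (B(u, H) = 3 + u*H = 3 + H*u)
-7998 + sqrt(B(74, w(5)) + F(-59, 58)) = -7998 + sqrt((3 - 2*5**2*74) + (-41 - 1*58)) = -7998 + sqrt((3 - 2*25*74) + (-41 - 58)) = -7998 + sqrt((3 - 50*74) - 99) = -7998 + sqrt((3 - 3700) - 99) = -7998 + sqrt(-3697 - 99) = -7998 + sqrt(-3796) = -7998 + 2*I*sqrt(949)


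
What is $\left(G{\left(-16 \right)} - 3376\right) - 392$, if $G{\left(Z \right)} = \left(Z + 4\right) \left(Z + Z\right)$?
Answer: $-3384$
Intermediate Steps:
$G{\left(Z \right)} = 2 Z \left(4 + Z\right)$ ($G{\left(Z \right)} = \left(4 + Z\right) 2 Z = 2 Z \left(4 + Z\right)$)
$\left(G{\left(-16 \right)} - 3376\right) - 392 = \left(2 \left(-16\right) \left(4 - 16\right) - 3376\right) - 392 = \left(2 \left(-16\right) \left(-12\right) - 3376\right) - 392 = \left(384 - 3376\right) - 392 = -2992 - 392 = -3384$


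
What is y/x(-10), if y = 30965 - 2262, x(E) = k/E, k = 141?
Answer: -287030/141 ≈ -2035.7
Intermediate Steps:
x(E) = 141/E
y = 28703
y/x(-10) = 28703/((141/(-10))) = 28703/((141*(-1/10))) = 28703/(-141/10) = 28703*(-10/141) = -287030/141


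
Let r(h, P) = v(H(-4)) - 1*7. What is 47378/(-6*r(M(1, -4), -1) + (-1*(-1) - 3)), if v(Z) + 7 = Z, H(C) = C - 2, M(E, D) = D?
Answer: 23689/59 ≈ 401.51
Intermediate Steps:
H(C) = -2 + C
v(Z) = -7 + Z
r(h, P) = -20 (r(h, P) = (-7 + (-2 - 4)) - 1*7 = (-7 - 6) - 7 = -13 - 7 = -20)
47378/(-6*r(M(1, -4), -1) + (-1*(-1) - 3)) = 47378/(-6*(-20) + (-1*(-1) - 3)) = 47378/(120 + (1 - 3)) = 47378/(120 - 2) = 47378/118 = 47378*(1/118) = 23689/59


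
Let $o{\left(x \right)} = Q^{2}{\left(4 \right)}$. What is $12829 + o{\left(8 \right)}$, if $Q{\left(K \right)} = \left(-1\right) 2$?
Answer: $12833$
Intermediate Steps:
$Q{\left(K \right)} = -2$
$o{\left(x \right)} = 4$ ($o{\left(x \right)} = \left(-2\right)^{2} = 4$)
$12829 + o{\left(8 \right)} = 12829 + 4 = 12833$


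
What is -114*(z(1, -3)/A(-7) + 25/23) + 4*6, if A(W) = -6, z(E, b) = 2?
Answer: -1424/23 ≈ -61.913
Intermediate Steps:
-114*(z(1, -3)/A(-7) + 25/23) + 4*6 = -114*(2/(-6) + 25/23) + 4*6 = -114*(2*(-1/6) + 25*(1/23)) + 24 = -114*(-1/3 + 25/23) + 24 = -114*52/69 + 24 = -1976/23 + 24 = -1424/23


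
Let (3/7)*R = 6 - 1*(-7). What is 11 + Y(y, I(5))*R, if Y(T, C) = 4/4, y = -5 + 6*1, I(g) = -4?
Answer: 124/3 ≈ 41.333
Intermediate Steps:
y = 1 (y = -5 + 6 = 1)
Y(T, C) = 1 (Y(T, C) = 4*(¼) = 1)
R = 91/3 (R = 7*(6 - 1*(-7))/3 = 7*(6 + 7)/3 = (7/3)*13 = 91/3 ≈ 30.333)
11 + Y(y, I(5))*R = 11 + 1*(91/3) = 11 + 91/3 = 124/3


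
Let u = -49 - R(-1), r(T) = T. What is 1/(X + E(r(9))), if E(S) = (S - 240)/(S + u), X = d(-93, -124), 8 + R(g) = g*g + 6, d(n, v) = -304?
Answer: -13/3875 ≈ -0.0033548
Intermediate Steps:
R(g) = -2 + g**2 (R(g) = -8 + (g*g + 6) = -8 + (g**2 + 6) = -8 + (6 + g**2) = -2 + g**2)
u = -48 (u = -49 - (-2 + (-1)**2) = -49 - (-2 + 1) = -49 - 1*(-1) = -49 + 1 = -48)
X = -304
E(S) = (-240 + S)/(-48 + S) (E(S) = (S - 240)/(S - 48) = (-240 + S)/(-48 + S))
1/(X + E(r(9))) = 1/(-304 + (-240 + 9)/(-48 + 9)) = 1/(-304 - 231/(-39)) = 1/(-304 - 1/39*(-231)) = 1/(-304 + 77/13) = 1/(-3875/13) = -13/3875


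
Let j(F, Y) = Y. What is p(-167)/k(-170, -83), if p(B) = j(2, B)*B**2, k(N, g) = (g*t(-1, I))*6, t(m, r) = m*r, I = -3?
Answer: 4657463/1494 ≈ 3117.4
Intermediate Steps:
k(N, g) = 18*g (k(N, g) = (g*(-1*(-3)))*6 = (g*3)*6 = (3*g)*6 = 18*g)
p(B) = B**3 (p(B) = B*B**2 = B**3)
p(-167)/k(-170, -83) = (-167)**3/((18*(-83))) = -4657463/(-1494) = -4657463*(-1/1494) = 4657463/1494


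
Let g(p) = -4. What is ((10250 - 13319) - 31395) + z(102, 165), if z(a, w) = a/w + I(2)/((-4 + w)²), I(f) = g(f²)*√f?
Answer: -1895486/55 - 4*√2/25921 ≈ -34463.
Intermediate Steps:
I(f) = -4*√f
z(a, w) = a/w - 4*√2/(-4 + w)² (z(a, w) = a/w + (-4*√2)/((-4 + w)²) = a/w + (-4*√2)/(-4 + w)² = a/w - 4*√2/(-4 + w)²)
((10250 - 13319) - 31395) + z(102, 165) = ((10250 - 13319) - 31395) + (102/165 - 4*√2/(-4 + 165)²) = (-3069 - 31395) + (102*(1/165) - 4*√2/161²) = -34464 + (34/55 - 4*√2*1/25921) = -34464 + (34/55 - 4*√2/25921) = -1895486/55 - 4*√2/25921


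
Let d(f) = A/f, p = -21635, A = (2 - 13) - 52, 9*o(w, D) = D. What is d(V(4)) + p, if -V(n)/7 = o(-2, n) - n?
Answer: -692401/32 ≈ -21638.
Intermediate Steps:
o(w, D) = D/9
A = -63 (A = -11 - 52 = -63)
V(n) = 56*n/9 (V(n) = -7*(n/9 - n) = -(-56)*n/9 = 56*n/9)
d(f) = -63/f
d(V(4)) + p = -63/((56/9)*4) - 21635 = -63/224/9 - 21635 = -63*9/224 - 21635 = -81/32 - 21635 = -692401/32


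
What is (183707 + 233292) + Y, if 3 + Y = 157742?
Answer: 574738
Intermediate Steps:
Y = 157739 (Y = -3 + 157742 = 157739)
(183707 + 233292) + Y = (183707 + 233292) + 157739 = 416999 + 157739 = 574738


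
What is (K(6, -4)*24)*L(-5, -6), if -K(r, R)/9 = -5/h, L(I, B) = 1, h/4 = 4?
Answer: 135/2 ≈ 67.500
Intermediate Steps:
h = 16 (h = 4*4 = 16)
K(r, R) = 45/16 (K(r, R) = -(-45)/16 = -9*(-5/16) = 45/16)
(K(6, -4)*24)*L(-5, -6) = ((45/16)*24)*1 = (135/2)*1 = 135/2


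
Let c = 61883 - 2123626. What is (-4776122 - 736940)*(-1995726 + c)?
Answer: 22369078160078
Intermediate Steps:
c = -2061743
(-4776122 - 736940)*(-1995726 + c) = (-4776122 - 736940)*(-1995726 - 2061743) = -5513062*(-4057469) = 22369078160078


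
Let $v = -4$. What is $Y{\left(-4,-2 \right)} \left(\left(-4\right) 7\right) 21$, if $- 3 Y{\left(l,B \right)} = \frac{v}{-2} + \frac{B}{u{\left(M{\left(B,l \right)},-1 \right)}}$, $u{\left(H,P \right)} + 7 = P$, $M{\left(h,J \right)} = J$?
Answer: $441$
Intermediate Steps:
$u{\left(H,P \right)} = -7 + P$
$Y{\left(l,B \right)} = - \frac{2}{3} + \frac{B}{24}$ ($Y{\left(l,B \right)} = - \frac{- \frac{4}{-2} + \frac{B}{-7 - 1}}{3} = - \frac{\left(-4\right) \left(- \frac{1}{2}\right) + \frac{B}{-8}}{3} = - \frac{2 + B \left(- \frac{1}{8}\right)}{3} = - \frac{2 - \frac{B}{8}}{3} = - \frac{2}{3} + \frac{B}{24}$)
$Y{\left(-4,-2 \right)} \left(\left(-4\right) 7\right) 21 = \left(- \frac{2}{3} + \frac{1}{24} \left(-2\right)\right) \left(\left(-4\right) 7\right) 21 = \left(- \frac{2}{3} - \frac{1}{12}\right) \left(-28\right) 21 = \left(- \frac{3}{4}\right) \left(-28\right) 21 = 21 \cdot 21 = 441$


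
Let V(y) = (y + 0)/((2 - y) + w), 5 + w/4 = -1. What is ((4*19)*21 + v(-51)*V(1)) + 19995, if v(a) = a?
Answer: 496644/23 ≈ 21593.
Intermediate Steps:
w = -24 (w = -20 + 4*(-1) = -20 - 4 = -24)
V(y) = y/(-22 - y) (V(y) = (y + 0)/((2 - y) - 24) = y/(-22 - y))
((4*19)*21 + v(-51)*V(1)) + 19995 = ((4*19)*21 - (-51)/(22 + 1)) + 19995 = (76*21 - (-51)/23) + 19995 = (1596 - (-51)/23) + 19995 = (1596 - 51*(-1/23)) + 19995 = (1596 + 51/23) + 19995 = 36759/23 + 19995 = 496644/23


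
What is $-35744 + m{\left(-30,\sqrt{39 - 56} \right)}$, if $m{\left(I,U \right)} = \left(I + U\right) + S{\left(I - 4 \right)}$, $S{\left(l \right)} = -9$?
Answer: $-35783 + i \sqrt{17} \approx -35783.0 + 4.1231 i$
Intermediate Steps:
$m{\left(I,U \right)} = -9 + I + U$ ($m{\left(I,U \right)} = \left(I + U\right) - 9 = -9 + I + U$)
$-35744 + m{\left(-30,\sqrt{39 - 56} \right)} = -35744 - \left(39 - \sqrt{39 - 56}\right) = -35744 - \left(39 - i \sqrt{17}\right) = -35783 + i \sqrt{17}$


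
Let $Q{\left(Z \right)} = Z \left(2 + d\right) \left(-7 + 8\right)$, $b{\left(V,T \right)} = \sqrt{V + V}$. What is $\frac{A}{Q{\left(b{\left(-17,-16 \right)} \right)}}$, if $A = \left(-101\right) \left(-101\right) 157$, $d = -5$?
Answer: $\frac{1601557 i \sqrt{34}}{102} \approx 91555.0 i$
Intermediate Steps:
$b{\left(V,T \right)} = \sqrt{2} \sqrt{V}$ ($b{\left(V,T \right)} = \sqrt{2 V} = \sqrt{2} \sqrt{V}$)
$Q{\left(Z \right)} = - 3 Z$ ($Q{\left(Z \right)} = Z \left(2 - 5\right) \left(-7 + 8\right) = Z \left(\left(-3\right) 1\right) = Z \left(-3\right) = - 3 Z$)
$A = 1601557$ ($A = 10201 \cdot 157 = 1601557$)
$\frac{A}{Q{\left(b{\left(-17,-16 \right)} \right)}} = \frac{1601557}{\left(-3\right) \sqrt{2} \sqrt{-17}} = \frac{1601557}{\left(-3\right) \sqrt{2} i \sqrt{17}} = \frac{1601557}{\left(-3\right) i \sqrt{34}} = 1601557 \frac{i \sqrt{34}}{102} = \frac{1601557 i \sqrt{34}}{102}$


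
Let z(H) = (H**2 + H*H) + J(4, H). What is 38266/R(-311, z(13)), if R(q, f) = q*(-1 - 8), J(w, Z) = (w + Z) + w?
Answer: 38266/2799 ≈ 13.671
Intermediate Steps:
J(w, Z) = Z + 2*w (J(w, Z) = (Z + w) + w = Z + 2*w)
z(H) = 8 + H + 2*H**2 (z(H) = (H**2 + H*H) + (H + 2*4) = (H**2 + H**2) + (H + 8) = 2*H**2 + (8 + H) = 8 + H + 2*H**2)
R(q, f) = -9*q (R(q, f) = q*(-9) = -9*q)
38266/R(-311, z(13)) = 38266/((-9*(-311))) = 38266/2799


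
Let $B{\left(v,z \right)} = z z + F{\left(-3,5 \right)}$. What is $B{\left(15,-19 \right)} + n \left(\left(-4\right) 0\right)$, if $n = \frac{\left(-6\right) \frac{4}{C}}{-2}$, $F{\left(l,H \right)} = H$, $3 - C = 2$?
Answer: $366$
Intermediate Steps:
$C = 1$ ($C = 3 - 2 = 1$)
$B{\left(v,z \right)} = 5 + z^{2}$ ($B{\left(v,z \right)} = z z + 5 = z^{2} + 5 = 5 + z^{2}$)
$n = 12$ ($n = \frac{\left(-6\right) \frac{4}{1}}{-2} = - 6 \cdot 4 \cdot 1 \left(- \frac{1}{2}\right) = \left(-6\right) 4 \left(- \frac{1}{2}\right) = \left(-24\right) \left(- \frac{1}{2}\right) = 12$)
$B{\left(15,-19 \right)} + n \left(\left(-4\right) 0\right) = \left(5 + \left(-19\right)^{2}\right) + 12 \left(\left(-4\right) 0\right) = \left(5 + 361\right) + 12 \cdot 0 = 366 + 0 = 366$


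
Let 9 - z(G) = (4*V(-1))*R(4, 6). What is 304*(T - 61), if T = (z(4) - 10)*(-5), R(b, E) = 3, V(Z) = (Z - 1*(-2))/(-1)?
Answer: -35264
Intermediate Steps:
V(Z) = -2 - Z (V(Z) = (Z + 2)*(-1) = (2 + Z)*(-1) = -2 - Z)
z(G) = 21 (z(G) = 9 - 4*(-2 - 1*(-1))*3 = 9 - 4*(-2 + 1)*3 = 9 - 4*(-1)*3 = 9 - (-4)*3 = 9 - 1*(-12) = 9 + 12 = 21)
T = -55 (T = (21 - 10)*(-5) = 11*(-5) = -55)
304*(T - 61) = 304*(-55 - 61) = 304*(-116) = -35264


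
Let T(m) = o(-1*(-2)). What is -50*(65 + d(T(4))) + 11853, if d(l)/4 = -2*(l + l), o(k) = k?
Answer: 10203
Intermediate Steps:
T(m) = 2 (T(m) = -1*(-2) = 2)
d(l) = -16*l (d(l) = 4*(-2*(l + l)) = 4*(-4*l) = -16*l)
-50*(65 + d(T(4))) + 11853 = -50*(65 - 16*2) + 11853 = -50*(65 - 32) + 11853 = -50*33 + 11853 = -1650 + 11853 = 10203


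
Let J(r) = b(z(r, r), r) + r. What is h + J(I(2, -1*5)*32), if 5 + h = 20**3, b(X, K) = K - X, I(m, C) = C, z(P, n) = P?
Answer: 7835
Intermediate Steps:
J(r) = r (J(r) = (r - r) + r = 0 + r = r)
h = 7995 (h = -5 + 20**3 = -5 + 8000 = 7995)
h + J(I(2, -1*5)*32) = 7995 - 1*5*32 = 7995 - 5*32 = 7995 - 160 = 7835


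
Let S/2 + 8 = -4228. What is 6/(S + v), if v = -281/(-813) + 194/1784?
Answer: -4351176/6143530999 ≈ -0.00070825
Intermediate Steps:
S = -8472 (S = -16 + 2*(-4228) = -16 - 8456 = -8472)
v = 329513/725196 (v = -281*(-1/813) + 194*(1/1784) = 281/813 + 97/892 = 329513/725196 ≈ 0.45438)
6/(S + v) = 6/(-8472 + 329513/725196) = 6/(-6143530999/725196) = 6*(-725196/6143530999) = -4351176/6143530999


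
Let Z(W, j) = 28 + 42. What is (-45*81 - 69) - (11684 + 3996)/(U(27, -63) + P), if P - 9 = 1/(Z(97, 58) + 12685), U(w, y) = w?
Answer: -1905396634/459181 ≈ -4149.6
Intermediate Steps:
Z(W, j) = 70
P = 114796/12755 (P = 9 + 1/(70 + 12685) = 9 + 1/12755 = 114796/12755 ≈ 9.0001)
(-45*81 - 69) - (11684 + 3996)/(U(27, -63) + P) = (-45*81 - 69) - (11684 + 3996)/(27 + 114796/12755) = (-3645 - 69) - 15680/459181/12755 = -3714 - 15680*12755/459181 = -3714 - 1*199998400/459181 = -3714 - 199998400/459181 = -1905396634/459181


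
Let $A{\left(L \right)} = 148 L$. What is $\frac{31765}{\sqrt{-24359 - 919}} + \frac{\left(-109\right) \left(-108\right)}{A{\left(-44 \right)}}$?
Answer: $- \frac{2943}{1628} - \frac{31765 i \sqrt{25278}}{25278} \approx -1.8077 - 199.79 i$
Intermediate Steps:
$\frac{31765}{\sqrt{-24359 - 919}} + \frac{\left(-109\right) \left(-108\right)}{A{\left(-44 \right)}} = \frac{31765}{\sqrt{-24359 - 919}} + \frac{\left(-109\right) \left(-108\right)}{148 \left(-44\right)} = \frac{31765}{\sqrt{-25278}} + \frac{11772}{-6512} = \frac{31765}{i \sqrt{25278}} + 11772 \left(- \frac{1}{6512}\right) = 31765 \left(- \frac{i \sqrt{25278}}{25278}\right) - \frac{2943}{1628} = - \frac{31765 i \sqrt{25278}}{25278} - \frac{2943}{1628} = - \frac{2943}{1628} - \frac{31765 i \sqrt{25278}}{25278}$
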